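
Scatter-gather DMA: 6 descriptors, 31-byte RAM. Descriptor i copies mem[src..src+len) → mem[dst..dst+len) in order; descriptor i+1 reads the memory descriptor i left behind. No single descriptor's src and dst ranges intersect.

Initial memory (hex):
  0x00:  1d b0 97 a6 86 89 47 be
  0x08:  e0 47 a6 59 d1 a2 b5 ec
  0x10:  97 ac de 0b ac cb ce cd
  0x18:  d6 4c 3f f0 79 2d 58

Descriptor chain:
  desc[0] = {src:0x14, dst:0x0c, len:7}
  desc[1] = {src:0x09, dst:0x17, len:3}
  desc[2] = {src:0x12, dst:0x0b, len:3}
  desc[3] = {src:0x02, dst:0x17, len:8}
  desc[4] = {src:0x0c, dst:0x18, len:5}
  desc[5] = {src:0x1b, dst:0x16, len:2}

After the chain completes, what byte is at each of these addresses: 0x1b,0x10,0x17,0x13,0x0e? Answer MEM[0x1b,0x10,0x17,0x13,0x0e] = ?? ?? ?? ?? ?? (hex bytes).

MEM[0x1b,0x10,0x17,0x13,0x0e] = cd d6 d6 0b ce

#0 dst[0x0c+7] := {0xac,0xcb,0xce,0xcd,0xd6,0x4c,0x3f}
#1 dst[0x17+3] := {0x47,0xa6,0x59}
#2 dst[0x0b+3] := {0x3f,0x0b,0xac}
#3 dst[0x17+8] := {0x97,0xa6,0x86,0x89,0x47,0xbe,0xe0,0x47}
#4 dst[0x18+5] := {0x0b,0xac,0xce,0xcd,0xd6}
#5 dst[0x16+2] := {0xcd,0xd6}
query mem[0x1b]=0xcd, mem[0x10]=0xd6, mem[0x17]=0xd6, mem[0x13]=0x0b, mem[0x0e]=0xce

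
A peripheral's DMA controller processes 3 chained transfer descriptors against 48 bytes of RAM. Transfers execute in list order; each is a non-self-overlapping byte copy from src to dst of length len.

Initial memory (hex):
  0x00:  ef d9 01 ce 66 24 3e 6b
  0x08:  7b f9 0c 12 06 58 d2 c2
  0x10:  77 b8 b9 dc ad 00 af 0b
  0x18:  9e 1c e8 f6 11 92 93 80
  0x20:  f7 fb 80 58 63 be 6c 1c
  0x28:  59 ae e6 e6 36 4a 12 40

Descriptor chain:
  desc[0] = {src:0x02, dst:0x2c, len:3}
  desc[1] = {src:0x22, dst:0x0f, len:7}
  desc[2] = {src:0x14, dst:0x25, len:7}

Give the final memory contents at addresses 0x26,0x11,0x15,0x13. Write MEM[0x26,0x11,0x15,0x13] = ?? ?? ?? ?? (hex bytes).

  after D0: wrote 3B at 0x2c = 01ce66
  after D1: wrote 7B at 0x0f = 805863be6c1c59
  after D2: wrote 7B at 0x25 = 1c59af0b9e1ce8
query mem[0x26]=0x59, mem[0x11]=0x63, mem[0x15]=0x59, mem[0x13]=0x6c

MEM[0x26,0x11,0x15,0x13] = 59 63 59 6c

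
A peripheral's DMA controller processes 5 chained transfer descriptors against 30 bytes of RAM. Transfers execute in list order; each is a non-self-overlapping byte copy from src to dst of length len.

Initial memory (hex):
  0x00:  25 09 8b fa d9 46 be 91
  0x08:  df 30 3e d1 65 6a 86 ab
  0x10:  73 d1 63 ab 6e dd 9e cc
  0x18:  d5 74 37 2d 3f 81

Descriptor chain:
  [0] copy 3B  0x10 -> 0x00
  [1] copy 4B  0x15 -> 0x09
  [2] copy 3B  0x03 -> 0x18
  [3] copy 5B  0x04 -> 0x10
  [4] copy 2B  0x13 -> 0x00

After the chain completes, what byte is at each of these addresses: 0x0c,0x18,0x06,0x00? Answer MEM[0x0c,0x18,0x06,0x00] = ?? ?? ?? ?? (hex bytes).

D0: mem[0x00..0x02] <- [73 d1 63]
D1: mem[0x09..0x0c] <- [dd 9e cc d5]
D2: mem[0x18..0x1a] <- [fa d9 46]
D3: mem[0x10..0x14] <- [d9 46 be 91 df]
D4: mem[0x00..0x01] <- [91 df]
query mem[0x0c]=0xd5, mem[0x18]=0xfa, mem[0x06]=0xbe, mem[0x00]=0x91

MEM[0x0c,0x18,0x06,0x00] = d5 fa be 91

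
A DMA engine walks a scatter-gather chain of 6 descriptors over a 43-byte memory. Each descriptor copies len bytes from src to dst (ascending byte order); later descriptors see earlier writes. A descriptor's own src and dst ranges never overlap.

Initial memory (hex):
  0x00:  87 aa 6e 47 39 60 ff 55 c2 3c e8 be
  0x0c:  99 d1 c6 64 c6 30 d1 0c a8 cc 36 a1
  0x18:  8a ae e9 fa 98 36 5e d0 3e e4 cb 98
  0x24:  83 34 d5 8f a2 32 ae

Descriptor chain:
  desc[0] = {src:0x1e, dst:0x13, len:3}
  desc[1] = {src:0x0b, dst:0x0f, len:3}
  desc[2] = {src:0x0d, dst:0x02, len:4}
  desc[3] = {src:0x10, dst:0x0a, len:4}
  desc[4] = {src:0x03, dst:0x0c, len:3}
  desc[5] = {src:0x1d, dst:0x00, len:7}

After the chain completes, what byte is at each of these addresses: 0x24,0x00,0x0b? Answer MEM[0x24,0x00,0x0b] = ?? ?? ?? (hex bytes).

D0: mem[0x13..0x15] <- [5e d0 3e]
D1: mem[0x0f..0x11] <- [be 99 d1]
D2: mem[0x02..0x05] <- [d1 c6 be 99]
D3: mem[0x0a..0x0d] <- [99 d1 d1 5e]
D4: mem[0x0c..0x0e] <- [c6 be 99]
D5: mem[0x00..0x06] <- [36 5e d0 3e e4 cb 98]
query mem[0x24]=0x83, mem[0x00]=0x36, mem[0x0b]=0xd1

MEM[0x24,0x00,0x0b] = 83 36 d1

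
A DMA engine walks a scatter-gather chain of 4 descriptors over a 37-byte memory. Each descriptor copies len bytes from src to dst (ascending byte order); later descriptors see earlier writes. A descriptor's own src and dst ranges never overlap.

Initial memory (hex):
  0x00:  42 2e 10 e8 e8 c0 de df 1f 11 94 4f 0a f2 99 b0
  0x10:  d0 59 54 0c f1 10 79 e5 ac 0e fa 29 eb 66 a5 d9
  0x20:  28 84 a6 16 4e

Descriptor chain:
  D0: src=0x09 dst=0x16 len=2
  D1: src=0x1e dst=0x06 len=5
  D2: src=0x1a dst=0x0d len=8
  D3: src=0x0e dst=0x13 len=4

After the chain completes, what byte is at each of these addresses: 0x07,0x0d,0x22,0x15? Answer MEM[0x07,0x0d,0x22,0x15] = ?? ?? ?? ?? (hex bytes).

[0] 0x09->0x16 len=2 : 11 94
[1] 0x1e->0x06 len=5 : a5 d9 28 84 a6
[2] 0x1a->0x0d len=8 : fa 29 eb 66 a5 d9 28 84
[3] 0x0e->0x13 len=4 : 29 eb 66 a5
query mem[0x07]=0xd9, mem[0x0d]=0xfa, mem[0x22]=0xa6, mem[0x15]=0x66

MEM[0x07,0x0d,0x22,0x15] = d9 fa a6 66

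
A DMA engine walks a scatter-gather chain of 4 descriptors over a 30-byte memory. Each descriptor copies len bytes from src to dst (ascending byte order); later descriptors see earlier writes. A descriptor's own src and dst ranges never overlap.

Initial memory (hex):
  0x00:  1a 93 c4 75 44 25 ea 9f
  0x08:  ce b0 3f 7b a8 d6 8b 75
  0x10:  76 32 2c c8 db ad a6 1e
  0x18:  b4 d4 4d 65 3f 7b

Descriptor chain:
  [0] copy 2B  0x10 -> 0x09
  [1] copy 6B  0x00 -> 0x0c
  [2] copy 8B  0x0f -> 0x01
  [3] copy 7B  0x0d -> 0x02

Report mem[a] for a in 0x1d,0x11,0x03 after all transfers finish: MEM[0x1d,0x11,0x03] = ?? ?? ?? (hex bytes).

[0] 0x10->0x09 len=2 : 76 32
[1] 0x00->0x0c len=6 : 1a 93 c4 75 44 25
[2] 0x0f->0x01 len=8 : 75 44 25 2c c8 db ad a6
[3] 0x0d->0x02 len=7 : 93 c4 75 44 25 2c c8
query mem[0x1d]=0x7b, mem[0x11]=0x25, mem[0x03]=0xc4

MEM[0x1d,0x11,0x03] = 7b 25 c4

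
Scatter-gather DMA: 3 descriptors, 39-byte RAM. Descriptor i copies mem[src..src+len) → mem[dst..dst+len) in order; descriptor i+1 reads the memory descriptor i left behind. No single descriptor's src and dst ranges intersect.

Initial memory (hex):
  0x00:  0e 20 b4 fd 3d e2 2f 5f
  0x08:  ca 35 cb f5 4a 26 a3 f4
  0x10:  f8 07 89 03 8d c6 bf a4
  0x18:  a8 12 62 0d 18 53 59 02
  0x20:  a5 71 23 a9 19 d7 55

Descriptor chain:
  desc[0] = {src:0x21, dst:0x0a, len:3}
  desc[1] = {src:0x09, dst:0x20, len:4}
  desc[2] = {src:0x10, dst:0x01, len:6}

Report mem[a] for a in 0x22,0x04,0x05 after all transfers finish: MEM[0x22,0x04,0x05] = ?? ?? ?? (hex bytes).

MEM[0x22,0x04,0x05] = 23 03 8d

  after D0: wrote 3B at 0x0a = 7123a9
  after D1: wrote 4B at 0x20 = 357123a9
  after D2: wrote 6B at 0x01 = f80789038dc6
query mem[0x22]=0x23, mem[0x04]=0x03, mem[0x05]=0x8d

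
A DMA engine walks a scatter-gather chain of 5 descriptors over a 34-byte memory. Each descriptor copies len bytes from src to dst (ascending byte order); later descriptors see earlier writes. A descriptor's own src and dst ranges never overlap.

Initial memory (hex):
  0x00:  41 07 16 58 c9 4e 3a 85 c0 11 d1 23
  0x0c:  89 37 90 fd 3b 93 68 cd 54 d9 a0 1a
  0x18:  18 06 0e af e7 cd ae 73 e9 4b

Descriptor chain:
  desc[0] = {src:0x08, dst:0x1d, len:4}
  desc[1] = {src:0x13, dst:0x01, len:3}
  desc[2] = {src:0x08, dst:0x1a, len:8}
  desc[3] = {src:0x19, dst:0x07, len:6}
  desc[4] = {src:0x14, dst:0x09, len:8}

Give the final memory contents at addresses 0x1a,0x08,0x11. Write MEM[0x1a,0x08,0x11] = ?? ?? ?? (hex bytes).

MEM[0x1a,0x08,0x11] = c0 c0 93

#0 dst[0x1d+4] := {0xc0,0x11,0xd1,0x23}
#1 dst[0x01+3] := {0xcd,0x54,0xd9}
#2 dst[0x1a+8] := {0xc0,0x11,0xd1,0x23,0x89,0x37,0x90,0xfd}
#3 dst[0x07+6] := {0x06,0xc0,0x11,0xd1,0x23,0x89}
#4 dst[0x09+8] := {0x54,0xd9,0xa0,0x1a,0x18,0x06,0xc0,0x11}
query mem[0x1a]=0xc0, mem[0x08]=0xc0, mem[0x11]=0x93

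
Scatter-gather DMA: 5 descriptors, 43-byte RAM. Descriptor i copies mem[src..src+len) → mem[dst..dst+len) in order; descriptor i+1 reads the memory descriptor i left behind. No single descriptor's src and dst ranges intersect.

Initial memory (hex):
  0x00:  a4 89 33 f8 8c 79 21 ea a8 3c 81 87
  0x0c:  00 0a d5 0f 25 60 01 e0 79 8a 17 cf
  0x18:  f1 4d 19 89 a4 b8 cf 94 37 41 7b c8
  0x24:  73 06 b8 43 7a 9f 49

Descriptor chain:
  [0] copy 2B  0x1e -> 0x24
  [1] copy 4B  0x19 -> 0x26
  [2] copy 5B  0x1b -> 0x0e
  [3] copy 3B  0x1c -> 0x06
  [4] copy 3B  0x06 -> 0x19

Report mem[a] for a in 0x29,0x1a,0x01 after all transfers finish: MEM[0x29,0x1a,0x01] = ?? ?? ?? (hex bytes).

D0: mem[0x24..0x25] <- [cf 94]
D1: mem[0x26..0x29] <- [4d 19 89 a4]
D2: mem[0x0e..0x12] <- [89 a4 b8 cf 94]
D3: mem[0x06..0x08] <- [a4 b8 cf]
D4: mem[0x19..0x1b] <- [a4 b8 cf]
query mem[0x29]=0xa4, mem[0x1a]=0xb8, mem[0x01]=0x89

MEM[0x29,0x1a,0x01] = a4 b8 89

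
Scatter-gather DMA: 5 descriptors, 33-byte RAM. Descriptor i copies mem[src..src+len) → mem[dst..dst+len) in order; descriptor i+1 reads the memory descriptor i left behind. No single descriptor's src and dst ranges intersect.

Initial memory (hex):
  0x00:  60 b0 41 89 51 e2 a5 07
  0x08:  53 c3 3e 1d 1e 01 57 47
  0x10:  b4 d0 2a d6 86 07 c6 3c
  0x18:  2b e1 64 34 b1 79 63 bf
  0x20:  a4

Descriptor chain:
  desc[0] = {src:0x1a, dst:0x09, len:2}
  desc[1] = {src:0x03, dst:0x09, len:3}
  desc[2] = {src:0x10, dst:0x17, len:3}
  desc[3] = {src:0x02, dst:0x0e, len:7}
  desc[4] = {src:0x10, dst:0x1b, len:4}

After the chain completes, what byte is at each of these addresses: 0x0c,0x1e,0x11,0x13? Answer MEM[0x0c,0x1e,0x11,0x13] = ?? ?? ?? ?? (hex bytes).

D0: mem[0x09..0x0a] <- [64 34]
D1: mem[0x09..0x0b] <- [89 51 e2]
D2: mem[0x17..0x19] <- [b4 d0 2a]
D3: mem[0x0e..0x14] <- [41 89 51 e2 a5 07 53]
D4: mem[0x1b..0x1e] <- [51 e2 a5 07]
query mem[0x0c]=0x1e, mem[0x1e]=0x07, mem[0x11]=0xe2, mem[0x13]=0x07

MEM[0x0c,0x1e,0x11,0x13] = 1e 07 e2 07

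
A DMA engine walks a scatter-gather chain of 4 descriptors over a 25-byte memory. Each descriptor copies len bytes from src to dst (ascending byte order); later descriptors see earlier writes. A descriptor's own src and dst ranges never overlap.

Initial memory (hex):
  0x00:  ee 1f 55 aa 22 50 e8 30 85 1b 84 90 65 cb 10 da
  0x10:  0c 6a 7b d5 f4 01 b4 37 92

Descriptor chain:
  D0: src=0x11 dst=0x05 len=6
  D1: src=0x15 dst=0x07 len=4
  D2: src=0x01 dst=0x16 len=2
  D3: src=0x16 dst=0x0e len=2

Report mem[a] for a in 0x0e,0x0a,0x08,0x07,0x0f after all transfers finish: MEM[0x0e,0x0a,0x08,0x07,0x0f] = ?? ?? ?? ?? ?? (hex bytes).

MEM[0x0e,0x0a,0x08,0x07,0x0f] = 1f 92 b4 01 55

D0: mem[0x05..0x0a] <- [6a 7b d5 f4 01 b4]
D1: mem[0x07..0x0a] <- [01 b4 37 92]
D2: mem[0x16..0x17] <- [1f 55]
D3: mem[0x0e..0x0f] <- [1f 55]
query mem[0x0e]=0x1f, mem[0x0a]=0x92, mem[0x08]=0xb4, mem[0x07]=0x01, mem[0x0f]=0x55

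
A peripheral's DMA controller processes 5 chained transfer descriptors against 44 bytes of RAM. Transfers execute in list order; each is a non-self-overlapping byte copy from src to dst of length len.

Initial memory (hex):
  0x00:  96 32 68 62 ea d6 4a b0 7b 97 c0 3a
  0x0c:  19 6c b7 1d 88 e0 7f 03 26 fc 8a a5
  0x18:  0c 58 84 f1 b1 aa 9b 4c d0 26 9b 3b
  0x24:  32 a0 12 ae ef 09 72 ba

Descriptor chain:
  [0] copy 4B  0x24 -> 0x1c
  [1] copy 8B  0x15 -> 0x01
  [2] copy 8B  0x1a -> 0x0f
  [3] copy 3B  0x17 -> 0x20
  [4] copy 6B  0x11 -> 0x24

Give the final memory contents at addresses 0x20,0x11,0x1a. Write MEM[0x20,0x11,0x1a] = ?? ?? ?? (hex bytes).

[0] 0x24->0x1c len=4 : 32 a0 12 ae
[1] 0x15->0x01 len=8 : fc 8a a5 0c 58 84 f1 32
[2] 0x1a->0x0f len=8 : 84 f1 32 a0 12 ae d0 26
[3] 0x17->0x20 len=3 : a5 0c 58
[4] 0x11->0x24 len=6 : 32 a0 12 ae d0 26
query mem[0x20]=0xa5, mem[0x11]=0x32, mem[0x1a]=0x84

MEM[0x20,0x11,0x1a] = a5 32 84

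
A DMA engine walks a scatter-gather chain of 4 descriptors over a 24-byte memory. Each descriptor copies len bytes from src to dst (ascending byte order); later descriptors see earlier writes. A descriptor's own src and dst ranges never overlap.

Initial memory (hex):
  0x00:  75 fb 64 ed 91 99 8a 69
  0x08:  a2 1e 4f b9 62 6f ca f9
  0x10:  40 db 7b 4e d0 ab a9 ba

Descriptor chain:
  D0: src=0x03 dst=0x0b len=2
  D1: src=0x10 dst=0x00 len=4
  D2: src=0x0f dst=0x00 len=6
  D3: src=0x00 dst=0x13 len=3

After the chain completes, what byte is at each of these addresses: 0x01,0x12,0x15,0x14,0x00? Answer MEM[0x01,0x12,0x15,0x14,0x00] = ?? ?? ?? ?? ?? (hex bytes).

  after D0: wrote 2B at 0x0b = ed91
  after D1: wrote 4B at 0x00 = 40db7b4e
  after D2: wrote 6B at 0x00 = f940db7b4ed0
  after D3: wrote 3B at 0x13 = f940db
query mem[0x01]=0x40, mem[0x12]=0x7b, mem[0x15]=0xdb, mem[0x14]=0x40, mem[0x00]=0xf9

MEM[0x01,0x12,0x15,0x14,0x00] = 40 7b db 40 f9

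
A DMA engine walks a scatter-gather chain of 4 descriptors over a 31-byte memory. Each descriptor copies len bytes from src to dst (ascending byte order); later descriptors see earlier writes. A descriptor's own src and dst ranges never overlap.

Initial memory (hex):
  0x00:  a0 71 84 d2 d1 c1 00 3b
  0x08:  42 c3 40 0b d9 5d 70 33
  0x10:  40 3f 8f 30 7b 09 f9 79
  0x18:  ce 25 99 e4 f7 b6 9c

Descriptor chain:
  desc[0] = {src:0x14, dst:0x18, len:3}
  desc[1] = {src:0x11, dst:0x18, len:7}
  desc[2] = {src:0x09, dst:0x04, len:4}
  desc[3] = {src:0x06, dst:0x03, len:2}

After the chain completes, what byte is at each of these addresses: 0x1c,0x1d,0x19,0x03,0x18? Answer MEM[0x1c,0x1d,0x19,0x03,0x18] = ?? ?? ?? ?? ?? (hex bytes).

D0: mem[0x18..0x1a] <- [7b 09 f9]
D1: mem[0x18..0x1e] <- [3f 8f 30 7b 09 f9 79]
D2: mem[0x04..0x07] <- [c3 40 0b d9]
D3: mem[0x03..0x04] <- [0b d9]
query mem[0x1c]=0x09, mem[0x1d]=0xf9, mem[0x19]=0x8f, mem[0x03]=0x0b, mem[0x18]=0x3f

MEM[0x1c,0x1d,0x19,0x03,0x18] = 09 f9 8f 0b 3f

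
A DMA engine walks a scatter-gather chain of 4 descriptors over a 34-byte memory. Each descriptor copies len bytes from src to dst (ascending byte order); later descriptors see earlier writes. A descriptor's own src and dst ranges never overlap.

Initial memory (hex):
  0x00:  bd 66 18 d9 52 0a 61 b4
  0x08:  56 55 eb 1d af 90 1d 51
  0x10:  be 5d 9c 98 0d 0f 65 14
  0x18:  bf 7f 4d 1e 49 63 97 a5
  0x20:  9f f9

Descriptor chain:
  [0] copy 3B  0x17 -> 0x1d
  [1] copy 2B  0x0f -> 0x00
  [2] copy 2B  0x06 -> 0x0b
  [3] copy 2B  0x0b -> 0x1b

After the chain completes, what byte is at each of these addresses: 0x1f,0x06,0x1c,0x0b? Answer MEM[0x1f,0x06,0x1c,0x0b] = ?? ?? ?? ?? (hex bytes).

MEM[0x1f,0x06,0x1c,0x0b] = 7f 61 b4 61

D0: mem[0x1d..0x1f] <- [14 bf 7f]
D1: mem[0x00..0x01] <- [51 be]
D2: mem[0x0b..0x0c] <- [61 b4]
D3: mem[0x1b..0x1c] <- [61 b4]
query mem[0x1f]=0x7f, mem[0x06]=0x61, mem[0x1c]=0xb4, mem[0x0b]=0x61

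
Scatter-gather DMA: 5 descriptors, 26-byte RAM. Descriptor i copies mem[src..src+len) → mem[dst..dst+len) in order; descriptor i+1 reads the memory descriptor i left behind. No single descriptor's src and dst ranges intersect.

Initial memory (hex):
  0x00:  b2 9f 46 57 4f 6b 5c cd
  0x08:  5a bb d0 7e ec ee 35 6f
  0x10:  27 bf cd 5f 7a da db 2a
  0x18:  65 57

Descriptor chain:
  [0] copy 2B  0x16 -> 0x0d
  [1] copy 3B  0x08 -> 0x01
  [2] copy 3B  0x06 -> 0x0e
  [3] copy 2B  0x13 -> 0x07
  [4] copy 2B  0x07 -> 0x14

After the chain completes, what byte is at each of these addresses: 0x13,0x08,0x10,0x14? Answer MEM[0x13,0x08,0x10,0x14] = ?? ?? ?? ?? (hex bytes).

[0] 0x16->0x0d len=2 : db 2a
[1] 0x08->0x01 len=3 : 5a bb d0
[2] 0x06->0x0e len=3 : 5c cd 5a
[3] 0x13->0x07 len=2 : 5f 7a
[4] 0x07->0x14 len=2 : 5f 7a
query mem[0x13]=0x5f, mem[0x08]=0x7a, mem[0x10]=0x5a, mem[0x14]=0x5f

MEM[0x13,0x08,0x10,0x14] = 5f 7a 5a 5f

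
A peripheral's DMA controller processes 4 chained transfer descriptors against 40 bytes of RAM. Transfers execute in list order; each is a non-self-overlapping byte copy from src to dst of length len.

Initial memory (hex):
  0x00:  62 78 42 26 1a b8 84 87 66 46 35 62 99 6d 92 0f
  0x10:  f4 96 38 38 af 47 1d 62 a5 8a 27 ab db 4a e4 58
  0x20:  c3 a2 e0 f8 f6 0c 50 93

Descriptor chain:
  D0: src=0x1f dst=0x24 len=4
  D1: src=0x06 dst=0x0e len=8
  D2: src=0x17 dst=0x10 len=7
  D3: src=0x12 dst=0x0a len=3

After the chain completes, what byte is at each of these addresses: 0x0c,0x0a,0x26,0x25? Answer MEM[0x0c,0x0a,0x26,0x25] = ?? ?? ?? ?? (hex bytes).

D0: mem[0x24..0x27] <- [58 c3 a2 e0]
D1: mem[0x0e..0x15] <- [84 87 66 46 35 62 99 6d]
D2: mem[0x10..0x16] <- [62 a5 8a 27 ab db 4a]
D3: mem[0x0a..0x0c] <- [8a 27 ab]
query mem[0x0c]=0xab, mem[0x0a]=0x8a, mem[0x26]=0xa2, mem[0x25]=0xc3

MEM[0x0c,0x0a,0x26,0x25] = ab 8a a2 c3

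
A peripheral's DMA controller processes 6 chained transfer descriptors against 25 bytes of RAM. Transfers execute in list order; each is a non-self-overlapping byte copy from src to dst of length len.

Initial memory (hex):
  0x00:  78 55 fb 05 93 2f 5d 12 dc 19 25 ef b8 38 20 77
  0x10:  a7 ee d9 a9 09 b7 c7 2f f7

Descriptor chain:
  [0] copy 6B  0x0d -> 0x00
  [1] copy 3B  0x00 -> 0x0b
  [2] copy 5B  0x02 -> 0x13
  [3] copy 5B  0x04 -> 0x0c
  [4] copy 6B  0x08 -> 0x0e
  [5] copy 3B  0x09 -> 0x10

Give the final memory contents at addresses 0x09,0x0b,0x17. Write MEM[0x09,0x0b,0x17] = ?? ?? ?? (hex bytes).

MEM[0x09,0x0b,0x17] = 19 38 5d

  after D0: wrote 6B at 0x00 = 382077a7eed9
  after D1: wrote 3B at 0x0b = 382077
  after D2: wrote 5B at 0x13 = 77a7eed95d
  after D3: wrote 5B at 0x0c = eed95d12dc
  after D4: wrote 6B at 0x0e = dc192538eed9
  after D5: wrote 3B at 0x10 = 192538
query mem[0x09]=0x19, mem[0x0b]=0x38, mem[0x17]=0x5d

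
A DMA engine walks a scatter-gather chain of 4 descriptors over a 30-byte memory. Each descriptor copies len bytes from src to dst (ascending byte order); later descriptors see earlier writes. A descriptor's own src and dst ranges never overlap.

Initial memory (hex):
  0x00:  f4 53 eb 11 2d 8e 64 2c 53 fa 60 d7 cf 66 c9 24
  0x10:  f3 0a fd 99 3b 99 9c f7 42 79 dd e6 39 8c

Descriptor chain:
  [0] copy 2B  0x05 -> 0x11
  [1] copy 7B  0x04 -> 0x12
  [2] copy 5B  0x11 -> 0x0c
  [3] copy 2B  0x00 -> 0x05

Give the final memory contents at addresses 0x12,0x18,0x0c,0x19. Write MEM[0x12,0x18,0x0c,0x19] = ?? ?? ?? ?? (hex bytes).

[0] 0x05->0x11 len=2 : 8e 64
[1] 0x04->0x12 len=7 : 2d 8e 64 2c 53 fa 60
[2] 0x11->0x0c len=5 : 8e 2d 8e 64 2c
[3] 0x00->0x05 len=2 : f4 53
query mem[0x12]=0x2d, mem[0x18]=0x60, mem[0x0c]=0x8e, mem[0x19]=0x79

MEM[0x12,0x18,0x0c,0x19] = 2d 60 8e 79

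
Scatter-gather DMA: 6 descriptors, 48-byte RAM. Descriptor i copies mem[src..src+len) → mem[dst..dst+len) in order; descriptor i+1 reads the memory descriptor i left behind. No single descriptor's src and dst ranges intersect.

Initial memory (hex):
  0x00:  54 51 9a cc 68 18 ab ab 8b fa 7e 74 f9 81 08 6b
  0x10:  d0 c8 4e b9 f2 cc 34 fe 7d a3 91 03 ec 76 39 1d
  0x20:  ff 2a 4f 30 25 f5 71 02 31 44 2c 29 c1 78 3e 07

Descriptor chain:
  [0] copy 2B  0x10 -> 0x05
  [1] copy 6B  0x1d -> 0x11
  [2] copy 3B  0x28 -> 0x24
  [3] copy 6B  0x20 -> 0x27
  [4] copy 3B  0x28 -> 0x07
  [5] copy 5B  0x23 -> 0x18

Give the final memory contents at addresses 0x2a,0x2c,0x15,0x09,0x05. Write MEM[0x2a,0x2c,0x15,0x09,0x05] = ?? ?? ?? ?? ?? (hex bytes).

#0 dst[0x05+2] := {0xd0,0xc8}
#1 dst[0x11+6] := {0x76,0x39,0x1d,0xff,0x2a,0x4f}
#2 dst[0x24+3] := {0x31,0x44,0x2c}
#3 dst[0x27+6] := {0xff,0x2a,0x4f,0x30,0x31,0x44}
#4 dst[0x07+3] := {0x2a,0x4f,0x30}
#5 dst[0x18+5] := {0x30,0x31,0x44,0x2c,0xff}
query mem[0x2a]=0x30, mem[0x2c]=0x44, mem[0x15]=0x2a, mem[0x09]=0x30, mem[0x05]=0xd0

MEM[0x2a,0x2c,0x15,0x09,0x05] = 30 44 2a 30 d0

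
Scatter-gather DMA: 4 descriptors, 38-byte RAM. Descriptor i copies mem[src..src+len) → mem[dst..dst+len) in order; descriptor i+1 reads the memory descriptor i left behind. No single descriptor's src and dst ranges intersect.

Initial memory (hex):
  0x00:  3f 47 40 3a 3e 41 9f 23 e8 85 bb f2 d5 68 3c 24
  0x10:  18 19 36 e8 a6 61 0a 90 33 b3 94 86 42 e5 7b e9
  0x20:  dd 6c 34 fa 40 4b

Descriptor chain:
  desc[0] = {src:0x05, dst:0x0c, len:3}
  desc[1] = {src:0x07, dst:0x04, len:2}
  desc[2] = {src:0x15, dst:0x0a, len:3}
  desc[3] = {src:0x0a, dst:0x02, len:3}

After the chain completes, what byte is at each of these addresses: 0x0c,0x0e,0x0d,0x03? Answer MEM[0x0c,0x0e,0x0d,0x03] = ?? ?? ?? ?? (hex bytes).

MEM[0x0c,0x0e,0x0d,0x03] = 90 23 9f 0a

  after D0: wrote 3B at 0x0c = 419f23
  after D1: wrote 2B at 0x04 = 23e8
  after D2: wrote 3B at 0x0a = 610a90
  after D3: wrote 3B at 0x02 = 610a90
query mem[0x0c]=0x90, mem[0x0e]=0x23, mem[0x0d]=0x9f, mem[0x03]=0x0a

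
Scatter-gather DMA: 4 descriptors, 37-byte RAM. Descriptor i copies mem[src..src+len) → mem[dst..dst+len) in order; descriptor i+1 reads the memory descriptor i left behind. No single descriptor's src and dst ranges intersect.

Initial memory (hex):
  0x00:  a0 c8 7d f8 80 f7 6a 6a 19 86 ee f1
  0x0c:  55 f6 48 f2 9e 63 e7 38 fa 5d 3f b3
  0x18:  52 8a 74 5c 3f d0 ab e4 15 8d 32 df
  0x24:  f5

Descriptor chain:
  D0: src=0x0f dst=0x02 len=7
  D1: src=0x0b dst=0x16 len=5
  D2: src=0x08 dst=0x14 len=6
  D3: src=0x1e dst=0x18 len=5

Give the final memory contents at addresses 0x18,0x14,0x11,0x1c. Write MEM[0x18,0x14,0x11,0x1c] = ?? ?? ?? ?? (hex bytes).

D0: mem[0x02..0x08] <- [f2 9e 63 e7 38 fa 5d]
D1: mem[0x16..0x1a] <- [f1 55 f6 48 f2]
D2: mem[0x14..0x19] <- [5d 86 ee f1 55 f6]
D3: mem[0x18..0x1c] <- [ab e4 15 8d 32]
query mem[0x18]=0xab, mem[0x14]=0x5d, mem[0x11]=0x63, mem[0x1c]=0x32

MEM[0x18,0x14,0x11,0x1c] = ab 5d 63 32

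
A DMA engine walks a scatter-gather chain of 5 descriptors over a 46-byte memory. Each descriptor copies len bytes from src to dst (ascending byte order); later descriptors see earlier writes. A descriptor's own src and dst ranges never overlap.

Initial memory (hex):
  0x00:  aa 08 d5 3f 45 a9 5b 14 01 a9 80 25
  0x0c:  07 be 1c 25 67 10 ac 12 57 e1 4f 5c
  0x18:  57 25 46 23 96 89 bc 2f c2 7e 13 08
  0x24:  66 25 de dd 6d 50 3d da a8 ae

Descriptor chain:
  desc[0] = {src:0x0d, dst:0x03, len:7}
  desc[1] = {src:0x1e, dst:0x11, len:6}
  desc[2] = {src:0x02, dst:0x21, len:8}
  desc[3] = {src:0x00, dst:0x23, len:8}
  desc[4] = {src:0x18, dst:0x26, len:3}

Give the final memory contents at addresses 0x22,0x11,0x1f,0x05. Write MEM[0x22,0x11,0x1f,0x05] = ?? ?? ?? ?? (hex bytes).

[0] 0x0d->0x03 len=7 : be 1c 25 67 10 ac 12
[1] 0x1e->0x11 len=6 : bc 2f c2 7e 13 08
[2] 0x02->0x21 len=8 : d5 be 1c 25 67 10 ac 12
[3] 0x00->0x23 len=8 : aa 08 d5 be 1c 25 67 10
[4] 0x18->0x26 len=3 : 57 25 46
query mem[0x22]=0xbe, mem[0x11]=0xbc, mem[0x1f]=0x2f, mem[0x05]=0x25

MEM[0x22,0x11,0x1f,0x05] = be bc 2f 25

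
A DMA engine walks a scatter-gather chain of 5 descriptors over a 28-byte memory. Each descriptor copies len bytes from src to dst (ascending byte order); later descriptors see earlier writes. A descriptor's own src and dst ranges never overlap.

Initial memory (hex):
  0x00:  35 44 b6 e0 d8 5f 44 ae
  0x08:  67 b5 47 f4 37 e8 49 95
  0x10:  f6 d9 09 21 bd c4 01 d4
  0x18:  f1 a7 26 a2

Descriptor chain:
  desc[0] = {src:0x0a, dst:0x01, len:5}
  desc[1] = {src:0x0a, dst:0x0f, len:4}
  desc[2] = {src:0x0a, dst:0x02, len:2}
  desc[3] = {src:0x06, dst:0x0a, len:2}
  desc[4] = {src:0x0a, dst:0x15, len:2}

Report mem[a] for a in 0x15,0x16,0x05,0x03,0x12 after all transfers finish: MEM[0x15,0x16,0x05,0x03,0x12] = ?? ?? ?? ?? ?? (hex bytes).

MEM[0x15,0x16,0x05,0x03,0x12] = 44 ae 49 f4 e8

[0] 0x0a->0x01 len=5 : 47 f4 37 e8 49
[1] 0x0a->0x0f len=4 : 47 f4 37 e8
[2] 0x0a->0x02 len=2 : 47 f4
[3] 0x06->0x0a len=2 : 44 ae
[4] 0x0a->0x15 len=2 : 44 ae
query mem[0x15]=0x44, mem[0x16]=0xae, mem[0x05]=0x49, mem[0x03]=0xf4, mem[0x12]=0xe8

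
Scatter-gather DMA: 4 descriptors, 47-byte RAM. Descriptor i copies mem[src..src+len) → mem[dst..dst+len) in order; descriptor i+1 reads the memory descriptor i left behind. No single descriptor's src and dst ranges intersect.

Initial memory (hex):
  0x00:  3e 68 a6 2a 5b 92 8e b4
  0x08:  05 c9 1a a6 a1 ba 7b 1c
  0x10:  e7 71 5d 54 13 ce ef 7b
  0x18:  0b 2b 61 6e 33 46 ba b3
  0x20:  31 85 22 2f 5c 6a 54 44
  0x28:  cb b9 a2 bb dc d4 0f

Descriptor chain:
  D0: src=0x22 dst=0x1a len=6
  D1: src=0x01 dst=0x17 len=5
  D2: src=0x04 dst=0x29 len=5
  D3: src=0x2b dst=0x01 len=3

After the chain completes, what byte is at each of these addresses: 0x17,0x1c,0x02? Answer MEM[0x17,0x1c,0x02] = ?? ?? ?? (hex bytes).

[0] 0x22->0x1a len=6 : 22 2f 5c 6a 54 44
[1] 0x01->0x17 len=5 : 68 a6 2a 5b 92
[2] 0x04->0x29 len=5 : 5b 92 8e b4 05
[3] 0x2b->0x01 len=3 : 8e b4 05
query mem[0x17]=0x68, mem[0x1c]=0x5c, mem[0x02]=0xb4

MEM[0x17,0x1c,0x02] = 68 5c b4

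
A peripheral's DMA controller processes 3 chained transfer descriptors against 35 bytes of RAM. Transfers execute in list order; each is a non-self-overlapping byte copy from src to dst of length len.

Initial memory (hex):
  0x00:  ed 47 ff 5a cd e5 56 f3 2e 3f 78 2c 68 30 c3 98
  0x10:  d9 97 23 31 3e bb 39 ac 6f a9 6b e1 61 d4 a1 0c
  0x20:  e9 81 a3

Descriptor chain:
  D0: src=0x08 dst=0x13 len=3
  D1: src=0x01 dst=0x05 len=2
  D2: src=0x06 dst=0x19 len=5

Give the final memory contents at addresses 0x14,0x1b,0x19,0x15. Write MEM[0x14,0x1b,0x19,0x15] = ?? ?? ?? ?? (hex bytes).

[0] 0x08->0x13 len=3 : 2e 3f 78
[1] 0x01->0x05 len=2 : 47 ff
[2] 0x06->0x19 len=5 : ff f3 2e 3f 78
query mem[0x14]=0x3f, mem[0x1b]=0x2e, mem[0x19]=0xff, mem[0x15]=0x78

MEM[0x14,0x1b,0x19,0x15] = 3f 2e ff 78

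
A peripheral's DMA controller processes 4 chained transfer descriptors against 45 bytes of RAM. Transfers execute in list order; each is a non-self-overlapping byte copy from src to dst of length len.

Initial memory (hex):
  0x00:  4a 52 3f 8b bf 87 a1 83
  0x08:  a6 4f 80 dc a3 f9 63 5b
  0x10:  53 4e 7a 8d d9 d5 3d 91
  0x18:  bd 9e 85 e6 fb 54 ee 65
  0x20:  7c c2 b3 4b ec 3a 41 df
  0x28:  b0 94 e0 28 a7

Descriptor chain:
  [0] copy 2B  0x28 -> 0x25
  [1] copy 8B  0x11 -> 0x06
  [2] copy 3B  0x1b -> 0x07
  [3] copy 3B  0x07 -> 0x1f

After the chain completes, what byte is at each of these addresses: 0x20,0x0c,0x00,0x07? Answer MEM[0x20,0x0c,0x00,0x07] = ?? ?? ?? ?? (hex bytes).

  after D0: wrote 2B at 0x25 = b094
  after D1: wrote 8B at 0x06 = 4e7a8dd9d53d91bd
  after D2: wrote 3B at 0x07 = e6fb54
  after D3: wrote 3B at 0x1f = e6fb54
query mem[0x20]=0xfb, mem[0x0c]=0x91, mem[0x00]=0x4a, mem[0x07]=0xe6

MEM[0x20,0x0c,0x00,0x07] = fb 91 4a e6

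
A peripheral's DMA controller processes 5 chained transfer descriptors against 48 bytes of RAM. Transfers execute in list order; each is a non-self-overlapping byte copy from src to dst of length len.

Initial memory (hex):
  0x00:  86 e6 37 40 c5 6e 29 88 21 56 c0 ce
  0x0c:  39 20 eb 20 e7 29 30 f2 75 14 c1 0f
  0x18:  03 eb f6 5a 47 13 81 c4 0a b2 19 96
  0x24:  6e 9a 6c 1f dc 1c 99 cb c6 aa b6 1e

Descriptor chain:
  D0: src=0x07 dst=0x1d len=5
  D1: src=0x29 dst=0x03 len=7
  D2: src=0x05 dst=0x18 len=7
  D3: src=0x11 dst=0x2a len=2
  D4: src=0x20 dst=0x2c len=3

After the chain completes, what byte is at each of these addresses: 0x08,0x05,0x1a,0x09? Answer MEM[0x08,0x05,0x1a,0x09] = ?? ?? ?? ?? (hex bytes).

MEM[0x08,0x05,0x1a,0x09] = b6 cb aa 1e

  after D0: wrote 5B at 0x1d = 882156c0ce
  after D1: wrote 7B at 0x03 = 1c99cbc6aab61e
  after D2: wrote 7B at 0x18 = cbc6aab61ec0ce
  after D3: wrote 2B at 0x2a = 2930
  after D4: wrote 3B at 0x2c = c0ce19
query mem[0x08]=0xb6, mem[0x05]=0xcb, mem[0x1a]=0xaa, mem[0x09]=0x1e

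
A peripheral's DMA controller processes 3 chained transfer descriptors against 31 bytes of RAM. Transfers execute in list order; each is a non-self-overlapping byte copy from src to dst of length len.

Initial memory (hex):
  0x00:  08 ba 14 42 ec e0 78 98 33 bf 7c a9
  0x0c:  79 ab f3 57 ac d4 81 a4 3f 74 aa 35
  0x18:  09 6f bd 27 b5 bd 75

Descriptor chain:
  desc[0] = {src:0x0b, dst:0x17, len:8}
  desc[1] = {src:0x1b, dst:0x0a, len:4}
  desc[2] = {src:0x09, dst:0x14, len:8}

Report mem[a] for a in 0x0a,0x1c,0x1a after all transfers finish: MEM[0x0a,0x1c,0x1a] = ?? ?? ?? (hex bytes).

MEM[0x0a,0x1c,0x1a] = 57 ac 57

D0: mem[0x17..0x1e] <- [a9 79 ab f3 57 ac d4 81]
D1: mem[0x0a..0x0d] <- [57 ac d4 81]
D2: mem[0x14..0x1b] <- [bf 57 ac d4 81 f3 57 ac]
query mem[0x0a]=0x57, mem[0x1c]=0xac, mem[0x1a]=0x57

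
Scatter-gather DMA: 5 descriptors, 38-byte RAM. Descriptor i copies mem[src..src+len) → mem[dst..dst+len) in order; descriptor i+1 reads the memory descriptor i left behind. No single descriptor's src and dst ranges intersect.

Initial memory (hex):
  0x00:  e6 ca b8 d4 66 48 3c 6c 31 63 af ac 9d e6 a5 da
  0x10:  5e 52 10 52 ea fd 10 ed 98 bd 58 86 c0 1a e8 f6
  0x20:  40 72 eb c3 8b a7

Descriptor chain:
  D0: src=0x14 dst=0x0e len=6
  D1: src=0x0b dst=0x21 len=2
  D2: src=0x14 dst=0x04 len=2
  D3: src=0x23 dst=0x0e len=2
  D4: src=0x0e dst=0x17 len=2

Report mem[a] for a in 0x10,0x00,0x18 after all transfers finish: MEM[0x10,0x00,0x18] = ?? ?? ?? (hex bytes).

MEM[0x10,0x00,0x18] = 10 e6 8b

D0: mem[0x0e..0x13] <- [ea fd 10 ed 98 bd]
D1: mem[0x21..0x22] <- [ac 9d]
D2: mem[0x04..0x05] <- [ea fd]
D3: mem[0x0e..0x0f] <- [c3 8b]
D4: mem[0x17..0x18] <- [c3 8b]
query mem[0x10]=0x10, mem[0x00]=0xe6, mem[0x18]=0x8b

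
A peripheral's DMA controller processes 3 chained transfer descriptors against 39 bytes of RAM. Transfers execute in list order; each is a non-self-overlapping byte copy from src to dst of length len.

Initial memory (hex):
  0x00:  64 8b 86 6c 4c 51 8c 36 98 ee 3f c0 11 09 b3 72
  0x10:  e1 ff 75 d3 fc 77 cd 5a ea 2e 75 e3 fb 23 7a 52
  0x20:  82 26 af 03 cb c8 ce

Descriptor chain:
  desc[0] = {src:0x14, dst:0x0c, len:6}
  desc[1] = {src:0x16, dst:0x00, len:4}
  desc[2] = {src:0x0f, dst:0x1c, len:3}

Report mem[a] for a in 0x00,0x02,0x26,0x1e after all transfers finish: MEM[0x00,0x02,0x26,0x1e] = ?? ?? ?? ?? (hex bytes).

D0: mem[0x0c..0x11] <- [fc 77 cd 5a ea 2e]
D1: mem[0x00..0x03] <- [cd 5a ea 2e]
D2: mem[0x1c..0x1e] <- [5a ea 2e]
query mem[0x00]=0xcd, mem[0x02]=0xea, mem[0x26]=0xce, mem[0x1e]=0x2e

MEM[0x00,0x02,0x26,0x1e] = cd ea ce 2e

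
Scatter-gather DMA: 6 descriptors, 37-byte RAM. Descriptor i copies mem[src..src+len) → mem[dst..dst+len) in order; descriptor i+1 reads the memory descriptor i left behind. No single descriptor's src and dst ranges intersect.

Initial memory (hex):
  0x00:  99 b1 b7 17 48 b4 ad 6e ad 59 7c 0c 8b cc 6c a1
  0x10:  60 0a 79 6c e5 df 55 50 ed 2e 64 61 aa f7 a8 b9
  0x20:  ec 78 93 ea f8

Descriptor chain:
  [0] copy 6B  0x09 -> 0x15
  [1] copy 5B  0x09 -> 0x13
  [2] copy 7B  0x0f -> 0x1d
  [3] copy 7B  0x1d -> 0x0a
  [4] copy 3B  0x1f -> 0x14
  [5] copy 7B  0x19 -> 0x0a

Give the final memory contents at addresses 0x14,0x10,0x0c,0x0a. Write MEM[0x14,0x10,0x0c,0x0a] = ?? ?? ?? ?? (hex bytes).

MEM[0x14,0x10,0x0c,0x0a] = 0a 0a 61 cc

#0 dst[0x15+6] := {0x59,0x7c,0x0c,0x8b,0xcc,0x6c}
#1 dst[0x13+5] := {0x59,0x7c,0x0c,0x8b,0xcc}
#2 dst[0x1d+7] := {0xa1,0x60,0x0a,0x79,0x59,0x7c,0x0c}
#3 dst[0x0a+7] := {0xa1,0x60,0x0a,0x79,0x59,0x7c,0x0c}
#4 dst[0x14+3] := {0x0a,0x79,0x59}
#5 dst[0x0a+7] := {0xcc,0x6c,0x61,0xaa,0xa1,0x60,0x0a}
query mem[0x14]=0x0a, mem[0x10]=0x0a, mem[0x0c]=0x61, mem[0x0a]=0xcc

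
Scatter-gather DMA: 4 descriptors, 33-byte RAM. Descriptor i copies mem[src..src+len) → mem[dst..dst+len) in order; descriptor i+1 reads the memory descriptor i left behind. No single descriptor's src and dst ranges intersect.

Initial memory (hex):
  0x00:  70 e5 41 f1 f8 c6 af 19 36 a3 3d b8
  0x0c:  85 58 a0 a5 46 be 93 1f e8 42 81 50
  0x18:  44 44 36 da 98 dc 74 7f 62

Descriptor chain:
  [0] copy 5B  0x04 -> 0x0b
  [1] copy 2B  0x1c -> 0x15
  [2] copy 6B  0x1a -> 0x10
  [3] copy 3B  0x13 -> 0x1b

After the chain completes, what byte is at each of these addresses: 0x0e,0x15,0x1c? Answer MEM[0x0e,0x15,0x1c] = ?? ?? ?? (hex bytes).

#0 dst[0x0b+5] := {0xf8,0xc6,0xaf,0x19,0x36}
#1 dst[0x15+2] := {0x98,0xdc}
#2 dst[0x10+6] := {0x36,0xda,0x98,0xdc,0x74,0x7f}
#3 dst[0x1b+3] := {0xdc,0x74,0x7f}
query mem[0x0e]=0x19, mem[0x15]=0x7f, mem[0x1c]=0x74

MEM[0x0e,0x15,0x1c] = 19 7f 74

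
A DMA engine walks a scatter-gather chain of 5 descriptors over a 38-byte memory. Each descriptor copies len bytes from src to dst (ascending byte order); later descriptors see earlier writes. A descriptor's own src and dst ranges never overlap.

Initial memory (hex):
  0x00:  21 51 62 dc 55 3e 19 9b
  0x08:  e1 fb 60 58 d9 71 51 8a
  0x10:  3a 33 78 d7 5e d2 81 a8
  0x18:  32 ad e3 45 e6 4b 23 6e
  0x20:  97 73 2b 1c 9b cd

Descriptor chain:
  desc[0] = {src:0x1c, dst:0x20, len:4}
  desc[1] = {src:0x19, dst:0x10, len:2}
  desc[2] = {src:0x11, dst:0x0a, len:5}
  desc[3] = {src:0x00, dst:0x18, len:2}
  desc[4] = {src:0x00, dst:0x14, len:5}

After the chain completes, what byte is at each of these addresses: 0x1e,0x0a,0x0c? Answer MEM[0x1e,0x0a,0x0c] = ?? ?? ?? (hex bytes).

#0 dst[0x20+4] := {0xe6,0x4b,0x23,0x6e}
#1 dst[0x10+2] := {0xad,0xe3}
#2 dst[0x0a+5] := {0xe3,0x78,0xd7,0x5e,0xd2}
#3 dst[0x18+2] := {0x21,0x51}
#4 dst[0x14+5] := {0x21,0x51,0x62,0xdc,0x55}
query mem[0x1e]=0x23, mem[0x0a]=0xe3, mem[0x0c]=0xd7

MEM[0x1e,0x0a,0x0c] = 23 e3 d7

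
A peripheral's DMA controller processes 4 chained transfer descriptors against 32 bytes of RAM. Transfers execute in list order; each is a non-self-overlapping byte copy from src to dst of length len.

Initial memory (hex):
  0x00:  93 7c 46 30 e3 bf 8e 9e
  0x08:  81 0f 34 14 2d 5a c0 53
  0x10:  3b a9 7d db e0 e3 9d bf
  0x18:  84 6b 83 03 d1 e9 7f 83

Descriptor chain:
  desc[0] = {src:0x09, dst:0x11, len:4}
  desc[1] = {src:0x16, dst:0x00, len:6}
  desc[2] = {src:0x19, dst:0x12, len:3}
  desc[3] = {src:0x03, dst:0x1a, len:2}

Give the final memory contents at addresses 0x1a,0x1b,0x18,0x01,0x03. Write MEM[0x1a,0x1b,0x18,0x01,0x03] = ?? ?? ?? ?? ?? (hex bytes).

[0] 0x09->0x11 len=4 : 0f 34 14 2d
[1] 0x16->0x00 len=6 : 9d bf 84 6b 83 03
[2] 0x19->0x12 len=3 : 6b 83 03
[3] 0x03->0x1a len=2 : 6b 83
query mem[0x1a]=0x6b, mem[0x1b]=0x83, mem[0x18]=0x84, mem[0x01]=0xbf, mem[0x03]=0x6b

MEM[0x1a,0x1b,0x18,0x01,0x03] = 6b 83 84 bf 6b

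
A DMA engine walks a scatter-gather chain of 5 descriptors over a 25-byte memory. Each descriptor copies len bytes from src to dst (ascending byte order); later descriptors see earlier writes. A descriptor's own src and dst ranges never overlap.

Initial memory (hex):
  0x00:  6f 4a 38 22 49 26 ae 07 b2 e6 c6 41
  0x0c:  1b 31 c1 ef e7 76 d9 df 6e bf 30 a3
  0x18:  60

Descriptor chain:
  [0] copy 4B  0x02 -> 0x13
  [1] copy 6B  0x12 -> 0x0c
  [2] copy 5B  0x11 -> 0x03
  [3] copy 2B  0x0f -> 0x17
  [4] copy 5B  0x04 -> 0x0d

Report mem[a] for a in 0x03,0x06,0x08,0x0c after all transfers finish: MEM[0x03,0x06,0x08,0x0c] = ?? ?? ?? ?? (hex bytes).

MEM[0x03,0x06,0x08,0x0c] = a3 22 b2 d9

D0: mem[0x13..0x16] <- [38 22 49 26]
D1: mem[0x0c..0x11] <- [d9 38 22 49 26 a3]
D2: mem[0x03..0x07] <- [a3 d9 38 22 49]
D3: mem[0x17..0x18] <- [49 26]
D4: mem[0x0d..0x11] <- [d9 38 22 49 b2]
query mem[0x03]=0xa3, mem[0x06]=0x22, mem[0x08]=0xb2, mem[0x0c]=0xd9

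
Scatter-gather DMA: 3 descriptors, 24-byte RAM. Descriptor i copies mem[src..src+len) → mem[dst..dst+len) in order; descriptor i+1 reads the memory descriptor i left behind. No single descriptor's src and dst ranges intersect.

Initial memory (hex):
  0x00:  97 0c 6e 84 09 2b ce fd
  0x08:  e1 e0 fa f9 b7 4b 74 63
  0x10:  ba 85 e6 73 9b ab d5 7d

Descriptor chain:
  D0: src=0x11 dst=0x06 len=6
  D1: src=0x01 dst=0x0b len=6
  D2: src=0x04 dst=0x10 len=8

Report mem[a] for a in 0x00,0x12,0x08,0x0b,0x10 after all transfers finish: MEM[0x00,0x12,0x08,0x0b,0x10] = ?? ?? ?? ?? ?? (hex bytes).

#0 dst[0x06+6] := {0x85,0xe6,0x73,0x9b,0xab,0xd5}
#1 dst[0x0b+6] := {0x0c,0x6e,0x84,0x09,0x2b,0x85}
#2 dst[0x10+8] := {0x09,0x2b,0x85,0xe6,0x73,0x9b,0xab,0x0c}
query mem[0x00]=0x97, mem[0x12]=0x85, mem[0x08]=0x73, mem[0x0b]=0x0c, mem[0x10]=0x09

MEM[0x00,0x12,0x08,0x0b,0x10] = 97 85 73 0c 09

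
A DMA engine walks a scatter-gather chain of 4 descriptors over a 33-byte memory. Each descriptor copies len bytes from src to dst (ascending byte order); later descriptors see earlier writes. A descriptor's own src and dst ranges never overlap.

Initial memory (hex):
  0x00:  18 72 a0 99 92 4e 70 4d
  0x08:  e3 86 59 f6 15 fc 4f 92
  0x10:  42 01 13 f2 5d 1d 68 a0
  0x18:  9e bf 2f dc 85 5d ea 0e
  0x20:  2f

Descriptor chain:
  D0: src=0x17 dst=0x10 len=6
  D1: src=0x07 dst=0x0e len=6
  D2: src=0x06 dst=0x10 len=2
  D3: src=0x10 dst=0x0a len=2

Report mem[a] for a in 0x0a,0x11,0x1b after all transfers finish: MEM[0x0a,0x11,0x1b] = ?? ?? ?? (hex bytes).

  after D0: wrote 6B at 0x10 = a09ebf2fdc85
  after D1: wrote 6B at 0x0e = 4de38659f615
  after D2: wrote 2B at 0x10 = 704d
  after D3: wrote 2B at 0x0a = 704d
query mem[0x0a]=0x70, mem[0x11]=0x4d, mem[0x1b]=0xdc

MEM[0x0a,0x11,0x1b] = 70 4d dc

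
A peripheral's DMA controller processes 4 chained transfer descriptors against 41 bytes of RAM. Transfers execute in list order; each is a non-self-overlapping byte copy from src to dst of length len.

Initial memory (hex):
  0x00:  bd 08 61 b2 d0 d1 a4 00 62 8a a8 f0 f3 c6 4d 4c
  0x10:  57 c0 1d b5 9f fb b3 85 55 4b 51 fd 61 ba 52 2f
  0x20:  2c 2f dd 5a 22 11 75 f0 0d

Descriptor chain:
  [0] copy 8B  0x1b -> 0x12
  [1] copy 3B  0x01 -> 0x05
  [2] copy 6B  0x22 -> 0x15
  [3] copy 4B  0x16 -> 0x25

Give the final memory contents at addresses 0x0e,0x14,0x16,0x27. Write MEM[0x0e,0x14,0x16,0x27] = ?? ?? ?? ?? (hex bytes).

MEM[0x0e,0x14,0x16,0x27] = 4d ba 5a 11

D0: mem[0x12..0x19] <- [fd 61 ba 52 2f 2c 2f dd]
D1: mem[0x05..0x07] <- [08 61 b2]
D2: mem[0x15..0x1a] <- [dd 5a 22 11 75 f0]
D3: mem[0x25..0x28] <- [5a 22 11 75]
query mem[0x0e]=0x4d, mem[0x14]=0xba, mem[0x16]=0x5a, mem[0x27]=0x11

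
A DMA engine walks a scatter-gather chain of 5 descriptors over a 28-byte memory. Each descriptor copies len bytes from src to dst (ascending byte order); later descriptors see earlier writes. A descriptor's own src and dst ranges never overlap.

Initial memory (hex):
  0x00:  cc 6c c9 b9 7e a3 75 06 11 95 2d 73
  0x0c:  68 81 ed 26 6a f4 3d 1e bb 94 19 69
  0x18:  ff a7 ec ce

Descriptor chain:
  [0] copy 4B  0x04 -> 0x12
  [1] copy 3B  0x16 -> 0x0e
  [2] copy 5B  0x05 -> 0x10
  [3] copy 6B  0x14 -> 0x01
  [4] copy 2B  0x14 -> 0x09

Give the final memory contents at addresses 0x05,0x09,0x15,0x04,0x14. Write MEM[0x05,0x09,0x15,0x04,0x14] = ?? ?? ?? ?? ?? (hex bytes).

[0] 0x04->0x12 len=4 : 7e a3 75 06
[1] 0x16->0x0e len=3 : 19 69 ff
[2] 0x05->0x10 len=5 : a3 75 06 11 95
[3] 0x14->0x01 len=6 : 95 06 19 69 ff a7
[4] 0x14->0x09 len=2 : 95 06
query mem[0x05]=0xff, mem[0x09]=0x95, mem[0x15]=0x06, mem[0x04]=0x69, mem[0x14]=0x95

MEM[0x05,0x09,0x15,0x04,0x14] = ff 95 06 69 95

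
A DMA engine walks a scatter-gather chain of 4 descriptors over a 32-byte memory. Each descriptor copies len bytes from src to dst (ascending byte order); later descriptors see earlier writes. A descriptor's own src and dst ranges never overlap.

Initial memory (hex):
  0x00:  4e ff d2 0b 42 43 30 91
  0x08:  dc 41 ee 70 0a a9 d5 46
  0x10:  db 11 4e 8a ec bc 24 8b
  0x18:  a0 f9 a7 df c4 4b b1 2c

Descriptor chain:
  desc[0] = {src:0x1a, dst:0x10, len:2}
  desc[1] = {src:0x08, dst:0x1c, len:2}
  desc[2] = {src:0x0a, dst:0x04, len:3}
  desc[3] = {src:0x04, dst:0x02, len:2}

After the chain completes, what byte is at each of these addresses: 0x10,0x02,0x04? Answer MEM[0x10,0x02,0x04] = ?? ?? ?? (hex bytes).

D0: mem[0x10..0x11] <- [a7 df]
D1: mem[0x1c..0x1d] <- [dc 41]
D2: mem[0x04..0x06] <- [ee 70 0a]
D3: mem[0x02..0x03] <- [ee 70]
query mem[0x10]=0xa7, mem[0x02]=0xee, mem[0x04]=0xee

MEM[0x10,0x02,0x04] = a7 ee ee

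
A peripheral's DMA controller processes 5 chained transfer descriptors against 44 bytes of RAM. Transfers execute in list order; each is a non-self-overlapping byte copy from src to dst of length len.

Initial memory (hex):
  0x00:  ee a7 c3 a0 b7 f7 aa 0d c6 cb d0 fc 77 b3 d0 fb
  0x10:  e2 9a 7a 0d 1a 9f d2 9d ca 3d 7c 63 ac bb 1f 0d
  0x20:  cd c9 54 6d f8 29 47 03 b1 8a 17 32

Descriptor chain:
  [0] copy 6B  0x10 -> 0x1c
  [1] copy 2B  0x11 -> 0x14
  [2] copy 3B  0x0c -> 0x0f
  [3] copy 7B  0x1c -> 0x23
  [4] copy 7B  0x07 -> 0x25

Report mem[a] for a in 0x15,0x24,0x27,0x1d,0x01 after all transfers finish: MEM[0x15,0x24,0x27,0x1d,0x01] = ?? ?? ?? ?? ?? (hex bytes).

MEM[0x15,0x24,0x27,0x1d,0x01] = 7a 9a cb 9a a7

#0 dst[0x1c+6] := {0xe2,0x9a,0x7a,0x0d,0x1a,0x9f}
#1 dst[0x14+2] := {0x9a,0x7a}
#2 dst[0x0f+3] := {0x77,0xb3,0xd0}
#3 dst[0x23+7] := {0xe2,0x9a,0x7a,0x0d,0x1a,0x9f,0x54}
#4 dst[0x25+7] := {0x0d,0xc6,0xcb,0xd0,0xfc,0x77,0xb3}
query mem[0x15]=0x7a, mem[0x24]=0x9a, mem[0x27]=0xcb, mem[0x1d]=0x9a, mem[0x01]=0xa7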